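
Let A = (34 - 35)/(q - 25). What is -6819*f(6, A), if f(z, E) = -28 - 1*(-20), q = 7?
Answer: 54552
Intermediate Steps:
A = 1/18 (A = (34 - 35)/(7 - 25) = -1/(-18) = -1*(-1/18) = 1/18 ≈ 0.055556)
f(z, E) = -8 (f(z, E) = -28 + 20 = -8)
-6819*f(6, A) = -6819/(1/(-8)) = -6819/(-⅛) = -6819*(-8) = 54552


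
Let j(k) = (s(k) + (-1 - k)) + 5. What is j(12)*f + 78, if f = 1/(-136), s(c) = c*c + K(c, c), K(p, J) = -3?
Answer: 10475/136 ≈ 77.022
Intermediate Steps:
s(c) = -3 + c² (s(c) = c*c - 3 = c² - 3 = -3 + c²)
j(k) = 1 + k² - k (j(k) = ((-3 + k²) + (-1 - k)) + 5 = (-4 + k² - k) + 5 = 1 + k² - k)
f = -1/136 ≈ -0.0073529
j(12)*f + 78 = (1 + 12² - 1*12)*(-1/136) + 78 = (1 + 144 - 12)*(-1/136) + 78 = 133*(-1/136) + 78 = -133/136 + 78 = 10475/136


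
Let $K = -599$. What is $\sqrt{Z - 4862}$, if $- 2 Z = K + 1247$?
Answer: $i \sqrt{5186} \approx 72.014 i$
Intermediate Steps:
$Z = -324$ ($Z = - \frac{-599 + 1247}{2} = \left(- \frac{1}{2}\right) 648 = -324$)
$\sqrt{Z - 4862} = \sqrt{-324 - 4862} = \sqrt{-5186} = i \sqrt{5186}$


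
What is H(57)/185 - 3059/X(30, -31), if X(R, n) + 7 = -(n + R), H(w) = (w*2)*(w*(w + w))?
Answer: 5010547/1110 ≈ 4514.0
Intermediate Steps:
H(w) = 4*w**3 (H(w) = (2*w)*(w*(2*w)) = (2*w)*(2*w**2) = 4*w**3)
X(R, n) = -7 - R - n (X(R, n) = -7 - (n + R) = -7 - (R + n) = -7 + (-R - n) = -7 - R - n)
H(57)/185 - 3059/X(30, -31) = (4*57**3)/185 - 3059/(-7 - 1*30 - 1*(-31)) = (4*185193)*(1/185) - 3059/(-7 - 30 + 31) = 740772*(1/185) - 3059/(-6) = 740772/185 - 3059*(-1/6) = 740772/185 + 3059/6 = 5010547/1110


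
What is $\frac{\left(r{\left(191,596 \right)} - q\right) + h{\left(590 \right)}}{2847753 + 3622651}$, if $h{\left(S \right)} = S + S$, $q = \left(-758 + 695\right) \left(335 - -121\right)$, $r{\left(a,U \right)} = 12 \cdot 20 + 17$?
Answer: $\frac{30165}{6470404} \approx 0.004662$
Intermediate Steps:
$r{\left(a,U \right)} = 257$ ($r{\left(a,U \right)} = 240 + 17 = 257$)
$q = -28728$ ($q = - 63 \left(335 + 121\right) = \left(-63\right) 456 = -28728$)
$h{\left(S \right)} = 2 S$
$\frac{\left(r{\left(191,596 \right)} - q\right) + h{\left(590 \right)}}{2847753 + 3622651} = \frac{\left(257 - -28728\right) + 2 \cdot 590}{2847753 + 3622651} = \frac{\left(257 + 28728\right) + 1180}{6470404} = \left(28985 + 1180\right) \frac{1}{6470404} = 30165 \cdot \frac{1}{6470404} = \frac{30165}{6470404}$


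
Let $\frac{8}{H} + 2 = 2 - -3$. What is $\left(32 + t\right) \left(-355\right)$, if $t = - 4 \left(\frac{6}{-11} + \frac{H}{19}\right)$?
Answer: $- \frac{7483400}{627} \approx -11935.0$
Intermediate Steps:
$H = \frac{8}{3}$ ($H = \frac{8}{-2 + \left(2 - -3\right)} = \frac{8}{-2 + \left(2 + 3\right)} = \frac{8}{-2 + 5} = \frac{8}{3} \approx 2.6667$)
$t = \frac{1016}{627}$ ($t = - 4 \left(\frac{6}{-11} + \frac{8}{3 \cdot 19}\right) = - 4 \left(6 \left(- \frac{1}{11}\right) + \frac{8}{3} \cdot \frac{1}{19}\right) = - 4 \left(- \frac{6}{11} + \frac{8}{57}\right) = \left(-4\right) \left(- \frac{254}{627}\right) = \frac{1016}{627} \approx 1.6204$)
$\left(32 + t\right) \left(-355\right) = \left(32 + \frac{1016}{627}\right) \left(-355\right) = \frac{21080}{627} \left(-355\right) = - \frac{7483400}{627}$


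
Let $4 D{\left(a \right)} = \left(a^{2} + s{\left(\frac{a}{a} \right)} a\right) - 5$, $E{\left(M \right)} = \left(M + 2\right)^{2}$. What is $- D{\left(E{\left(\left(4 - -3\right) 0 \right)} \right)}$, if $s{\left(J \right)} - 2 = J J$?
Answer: $- \frac{23}{4} \approx -5.75$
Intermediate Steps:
$s{\left(J \right)} = 2 + J^{2}$ ($s{\left(J \right)} = 2 + J J = 2 + J^{2}$)
$E{\left(M \right)} = \left(2 + M\right)^{2}$
$D{\left(a \right)} = - \frac{5}{4} + \frac{a^{2}}{4} + \frac{3 a}{4}$ ($D{\left(a \right)} = \frac{\left(a^{2} + \left(2 + \left(\frac{a}{a}\right)^{2}\right) a\right) - 5}{4} = \frac{\left(a^{2} + \left(2 + 1^{2}\right) a\right) - 5}{4} = \frac{\left(a^{2} + \left(2 + 1\right) a\right) - 5}{4} = \frac{\left(a^{2} + 3 a\right) - 5}{4} = \frac{-5 + a^{2} + 3 a}{4} = - \frac{5}{4} + \frac{a^{2}}{4} + \frac{3 a}{4}$)
$- D{\left(E{\left(\left(4 - -3\right) 0 \right)} \right)} = - (- \frac{5}{4} + \frac{\left(\left(2 + \left(4 - -3\right) 0\right)^{2}\right)^{2}}{4} + \frac{3 \left(2 + \left(4 - -3\right) 0\right)^{2}}{4}) = - (- \frac{5}{4} + \frac{\left(\left(2 + \left(4 + 3\right) 0\right)^{2}\right)^{2}}{4} + \frac{3 \left(2 + \left(4 + 3\right) 0\right)^{2}}{4}) = - (- \frac{5}{4} + \frac{\left(\left(2 + 7 \cdot 0\right)^{2}\right)^{2}}{4} + \frac{3 \left(2 + 7 \cdot 0\right)^{2}}{4}) = - (- \frac{5}{4} + \frac{\left(\left(2 + 0\right)^{2}\right)^{2}}{4} + \frac{3 \left(2 + 0\right)^{2}}{4}) = - (- \frac{5}{4} + \frac{\left(2^{2}\right)^{2}}{4} + \frac{3 \cdot 2^{2}}{4}) = - (- \frac{5}{4} + \frac{4^{2}}{4} + \frac{3}{4} \cdot 4) = - (- \frac{5}{4} + \frac{1}{4} \cdot 16 + 3) = - (- \frac{5}{4} + 4 + 3) = \left(-1\right) \frac{23}{4} = - \frac{23}{4}$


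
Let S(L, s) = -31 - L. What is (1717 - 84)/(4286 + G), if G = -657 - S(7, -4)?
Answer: 1633/3667 ≈ 0.44532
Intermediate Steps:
G = -619 (G = -657 - (-31 - 1*7) = -657 - (-31 - 7) = -657 - 1*(-38) = -657 + 38 = -619)
(1717 - 84)/(4286 + G) = (1717 - 84)/(4286 - 619) = 1633/3667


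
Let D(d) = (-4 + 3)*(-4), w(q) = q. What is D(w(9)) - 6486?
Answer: -6482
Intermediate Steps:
D(d) = 4 (D(d) = -1*(-4) = 4)
D(w(9)) - 6486 = 4 - 6486 = -6482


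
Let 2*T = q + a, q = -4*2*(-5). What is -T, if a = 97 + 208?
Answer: -345/2 ≈ -172.50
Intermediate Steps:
a = 305
q = 40 (q = -8*(-5) = 40)
T = 345/2 (T = (40 + 305)/2 = (½)*345 = 345/2 ≈ 172.50)
-T = -1*345/2 = -345/2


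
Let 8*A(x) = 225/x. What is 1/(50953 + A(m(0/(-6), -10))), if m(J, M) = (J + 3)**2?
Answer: 8/407649 ≈ 1.9625e-5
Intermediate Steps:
m(J, M) = (3 + J)**2
A(x) = 225/(8*x) (A(x) = (225/x)/8 = 225/(8*x))
1/(50953 + A(m(0/(-6), -10))) = 1/(50953 + 225/(8*((3 + 0/(-6))**2))) = 1/(50953 + 225/(8*((3 + 0*(-1/6))**2))) = 1/(50953 + 225/(8*((3 + 0)**2))) = 1/(50953 + 225/(8*(3**2))) = 1/(50953 + (225/8)/9) = 1/(50953 + (225/8)*(1/9)) = 1/(50953 + 25/8) = 1/(407649/8) = 8/407649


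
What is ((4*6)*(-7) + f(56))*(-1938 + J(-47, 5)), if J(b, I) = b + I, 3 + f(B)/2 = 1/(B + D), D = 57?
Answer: 38926800/113 ≈ 3.4449e+5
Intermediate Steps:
f(B) = -6 + 2/(57 + B) (f(B) = -6 + 2/(B + 57) = -6 + 2/(57 + B))
J(b, I) = I + b
((4*6)*(-7) + f(56))*(-1938 + J(-47, 5)) = ((4*6)*(-7) + 2*(-170 - 3*56)/(57 + 56))*(-1938 + (5 - 47)) = (24*(-7) + 2*(-170 - 168)/113)*(-1938 - 42) = (-168 + 2*(1/113)*(-338))*(-1980) = (-168 - 676/113)*(-1980) = -19660/113*(-1980) = 38926800/113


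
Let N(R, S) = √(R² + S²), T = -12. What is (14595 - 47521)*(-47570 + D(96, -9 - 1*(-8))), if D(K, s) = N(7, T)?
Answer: 1566289820 - 32926*√193 ≈ 1.5658e+9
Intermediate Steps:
D(K, s) = √193 (D(K, s) = √(7² + (-12)²) = √(49 + 144) = √193)
(14595 - 47521)*(-47570 + D(96, -9 - 1*(-8))) = (14595 - 47521)*(-47570 + √193) = -32926*(-47570 + √193) = 1566289820 - 32926*√193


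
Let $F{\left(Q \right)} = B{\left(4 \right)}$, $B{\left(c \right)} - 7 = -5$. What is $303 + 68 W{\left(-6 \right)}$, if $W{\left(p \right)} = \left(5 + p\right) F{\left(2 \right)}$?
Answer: $167$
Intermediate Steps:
$B{\left(c \right)} = 2$ ($B{\left(c \right)} = 7 - 5 = 2$)
$F{\left(Q \right)} = 2$
$W{\left(p \right)} = 10 + 2 p$ ($W{\left(p \right)} = \left(5 + p\right) 2 = 10 + 2 p$)
$303 + 68 W{\left(-6 \right)} = 303 + 68 \left(10 + 2 \left(-6\right)\right) = 303 + 68 \left(10 - 12\right) = 303 + 68 \left(-2\right) = 303 - 136 = 167$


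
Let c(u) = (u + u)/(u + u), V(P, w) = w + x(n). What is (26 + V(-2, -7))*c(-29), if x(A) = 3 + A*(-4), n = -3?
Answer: 34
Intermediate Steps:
x(A) = 3 - 4*A
V(P, w) = 15 + w (V(P, w) = w + (3 - 4*(-3)) = w + (3 + 12) = w + 15 = 15 + w)
c(u) = 1 (c(u) = (2*u)/((2*u)) = (2*u)*(1/(2*u)) = 1)
(26 + V(-2, -7))*c(-29) = (26 + (15 - 7))*1 = (26 + 8)*1 = 34*1 = 34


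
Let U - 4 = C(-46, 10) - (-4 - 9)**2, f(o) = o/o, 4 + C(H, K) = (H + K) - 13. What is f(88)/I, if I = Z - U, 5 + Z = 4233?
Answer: 1/4446 ≈ 0.00022492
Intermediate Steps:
C(H, K) = -17 + H + K (C(H, K) = -4 + ((H + K) - 13) = -4 + (-13 + H + K) = -17 + H + K)
f(o) = 1
U = -218 (U = 4 + ((-17 - 46 + 10) - (-4 - 9)**2) = 4 + (-53 - 1*(-13)**2) = 4 + (-53 - 1*169) = 4 + (-53 - 169) = 4 - 222 = -218)
Z = 4228 (Z = -5 + 4233 = 4228)
I = 4446 (I = 4228 - 1*(-218) = 4228 + 218 = 4446)
f(88)/I = 1/4446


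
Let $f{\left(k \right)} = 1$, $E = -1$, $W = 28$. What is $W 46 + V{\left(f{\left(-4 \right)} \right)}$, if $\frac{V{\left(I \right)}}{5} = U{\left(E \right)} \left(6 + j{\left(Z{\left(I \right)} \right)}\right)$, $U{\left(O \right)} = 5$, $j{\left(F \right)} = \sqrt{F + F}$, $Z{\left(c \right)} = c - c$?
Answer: $1438$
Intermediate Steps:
$Z{\left(c \right)} = 0$
$j{\left(F \right)} = \sqrt{2} \sqrt{F}$ ($j{\left(F \right)} = \sqrt{2 F} = \sqrt{2} \sqrt{F}$)
$V{\left(I \right)} = 150$ ($V{\left(I \right)} = 5 \cdot 5 \left(6 + \sqrt{2} \sqrt{0}\right) = 5 \cdot 5 \left(6 + \sqrt{2} \cdot 0\right) = 5 \cdot 5 \left(6 + 0\right) = 5 \cdot 5 \cdot 6 = 5 \cdot 30 = 150$)
$W 46 + V{\left(f{\left(-4 \right)} \right)} = 28 \cdot 46 + 150 = 1288 + 150 = 1438$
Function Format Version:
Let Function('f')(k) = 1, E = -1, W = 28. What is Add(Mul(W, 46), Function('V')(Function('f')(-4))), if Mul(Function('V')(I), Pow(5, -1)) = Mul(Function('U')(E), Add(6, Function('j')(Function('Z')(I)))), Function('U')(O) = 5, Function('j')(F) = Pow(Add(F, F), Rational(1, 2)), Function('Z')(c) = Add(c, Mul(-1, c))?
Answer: 1438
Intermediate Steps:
Function('Z')(c) = 0
Function('j')(F) = Mul(Pow(2, Rational(1, 2)), Pow(F, Rational(1, 2))) (Function('j')(F) = Pow(Mul(2, F), Rational(1, 2)) = Mul(Pow(2, Rational(1, 2)), Pow(F, Rational(1, 2))))
Function('V')(I) = 150 (Function('V')(I) = Mul(5, Mul(5, Add(6, Mul(Pow(2, Rational(1, 2)), Pow(0, Rational(1, 2)))))) = Mul(5, Mul(5, Add(6, Mul(Pow(2, Rational(1, 2)), 0)))) = Mul(5, Mul(5, Add(6, 0))) = Mul(5, Mul(5, 6)) = Mul(5, 30) = 150)
Add(Mul(W, 46), Function('V')(Function('f')(-4))) = Add(Mul(28, 46), 150) = Add(1288, 150) = 1438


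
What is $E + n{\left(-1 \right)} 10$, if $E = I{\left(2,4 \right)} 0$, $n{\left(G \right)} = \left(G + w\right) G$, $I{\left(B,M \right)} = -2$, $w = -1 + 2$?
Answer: $0$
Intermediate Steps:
$w = 1$
$n{\left(G \right)} = G \left(1 + G\right)$ ($n{\left(G \right)} = \left(G + 1\right) G = \left(1 + G\right) G = G \left(1 + G\right)$)
$E = 0$ ($E = \left(-2\right) 0 = 0$)
$E + n{\left(-1 \right)} 10 = 0 + - (1 - 1) 10 = 0 + \left(-1\right) 0 \cdot 10 = 0 + 0 \cdot 10 = 0 + 0 = 0$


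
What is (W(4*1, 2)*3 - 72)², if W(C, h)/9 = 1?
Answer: 2025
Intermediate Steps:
W(C, h) = 9 (W(C, h) = 9*1 = 9)
(W(4*1, 2)*3 - 72)² = (9*3 - 72)² = (27 - 72)² = (-45)² = 2025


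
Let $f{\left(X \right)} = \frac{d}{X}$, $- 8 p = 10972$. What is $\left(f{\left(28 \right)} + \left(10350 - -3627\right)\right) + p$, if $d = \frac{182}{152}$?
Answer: $\frac{3832085}{304} \approx 12606.0$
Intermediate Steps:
$p = - \frac{2743}{2}$ ($p = \left(- \frac{1}{8}\right) 10972 = - \frac{2743}{2} \approx -1371.5$)
$d = \frac{91}{76}$ ($d = 182 \cdot \frac{1}{152} = \frac{91}{76} \approx 1.1974$)
$f{\left(X \right)} = \frac{91}{76 X}$
$\left(f{\left(28 \right)} + \left(10350 - -3627\right)\right) + p = \left(\frac{91}{76 \cdot 28} + \left(10350 - -3627\right)\right) - \frac{2743}{2} = \left(\frac{91}{76} \cdot \frac{1}{28} + \left(10350 + 3627\right)\right) - \frac{2743}{2} = \left(\frac{13}{304} + 13977\right) - \frac{2743}{2} = \frac{4249021}{304} - \frac{2743}{2} = \frac{3832085}{304}$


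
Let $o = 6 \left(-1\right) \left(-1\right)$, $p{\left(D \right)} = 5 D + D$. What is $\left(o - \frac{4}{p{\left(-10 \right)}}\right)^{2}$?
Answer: $\frac{8281}{225} \approx 36.804$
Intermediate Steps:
$p{\left(D \right)} = 6 D$
$o = 6$ ($o = \left(-6\right) \left(-1\right) = 6$)
$\left(o - \frac{4}{p{\left(-10 \right)}}\right)^{2} = \left(6 - \frac{4}{6 \left(-10\right)}\right)^{2} = \left(6 - \frac{4}{-60}\right)^{2} = \left(6 - - \frac{1}{15}\right)^{2} = \left(6 + \frac{1}{15}\right)^{2} = \left(\frac{91}{15}\right)^{2} = \frac{8281}{225}$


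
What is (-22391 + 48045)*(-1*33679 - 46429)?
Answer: -2055090632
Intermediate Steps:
(-22391 + 48045)*(-1*33679 - 46429) = 25654*(-33679 - 46429) = 25654*(-80108) = -2055090632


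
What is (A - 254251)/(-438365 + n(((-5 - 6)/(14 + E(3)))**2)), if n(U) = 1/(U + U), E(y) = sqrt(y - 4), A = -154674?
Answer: 10498070086979750/11253843698699009 + 2770875800*I/11253843698699009 ≈ 0.93284 + 2.4622e-7*I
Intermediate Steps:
E(y) = sqrt(-4 + y)
n(U) = 1/(2*U)
(A - 254251)/(-438365 + n(((-5 - 6)/(14 + E(3)))**2)) = (-154674 - 254251)/(-438365 + 1/(2*(((-5 - 6)/(14 + sqrt(-4 + 3)))**2))) = -408925/(-438365 + 1/(2*((-11/(14 + sqrt(-1)))**2))) = -408925/(-438365 + 1/(2*((-11*(14 - I)/197)**2))) = -408925/(-438365 + 1/(2*((121*(14 - I)**2/38809)))) = -408925/(-438365 + (38809/(121*(14 - I)**2))/2) = -408925/(-438365 + 38809/(242*(14 - I)**2))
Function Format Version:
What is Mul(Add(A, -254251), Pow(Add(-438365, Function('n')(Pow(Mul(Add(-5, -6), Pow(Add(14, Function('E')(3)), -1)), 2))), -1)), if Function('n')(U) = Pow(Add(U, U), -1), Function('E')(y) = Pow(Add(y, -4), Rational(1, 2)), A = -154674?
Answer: Add(Rational(10498070086979750, 11253843698699009), Mul(Rational(2770875800, 11253843698699009), I)) ≈ Add(0.93284, Mul(2.4622e-7, I))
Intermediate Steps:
Function('E')(y) = Pow(Add(-4, y), Rational(1, 2))
Function('n')(U) = Mul(Rational(1, 2), Pow(U, -1)) (Function('n')(U) = Pow(Mul(2, U), -1) = Mul(Rational(1, 2), Pow(U, -1)))
Mul(Add(A, -254251), Pow(Add(-438365, Function('n')(Pow(Mul(Add(-5, -6), Pow(Add(14, Function('E')(3)), -1)), 2))), -1)) = Mul(Add(-154674, -254251), Pow(Add(-438365, Mul(Rational(1, 2), Pow(Pow(Mul(Add(-5, -6), Pow(Add(14, Pow(Add(-4, 3), Rational(1, 2))), -1)), 2), -1))), -1)) = Mul(-408925, Pow(Add(-438365, Mul(Rational(1, 2), Pow(Pow(Mul(-11, Pow(Add(14, Pow(-1, Rational(1, 2))), -1)), 2), -1))), -1)) = Mul(-408925, Pow(Add(-438365, Mul(Rational(1, 2), Pow(Pow(Mul(-11, Pow(Add(14, I), -1)), 2), -1))), -1)) = Mul(-408925, Pow(Add(-438365, Mul(Rational(1, 2), Pow(Pow(Mul(-11, Mul(Rational(1, 197), Add(14, Mul(-1, I)))), 2), -1))), -1)) = Mul(-408925, Pow(Add(-438365, Mul(Rational(1, 2), Pow(Pow(Mul(Rational(-11, 197), Add(14, Mul(-1, I))), 2), -1))), -1)) = Mul(-408925, Pow(Add(-438365, Mul(Rational(1, 2), Pow(Mul(Rational(121, 38809), Pow(Add(14, Mul(-1, I)), 2)), -1))), -1)) = Mul(-408925, Pow(Add(-438365, Mul(Rational(1, 2), Mul(Rational(38809, 121), Pow(Add(14, Mul(-1, I)), -2)))), -1)) = Mul(-408925, Pow(Add(-438365, Mul(Rational(38809, 242), Pow(Add(14, Mul(-1, I)), -2))), -1))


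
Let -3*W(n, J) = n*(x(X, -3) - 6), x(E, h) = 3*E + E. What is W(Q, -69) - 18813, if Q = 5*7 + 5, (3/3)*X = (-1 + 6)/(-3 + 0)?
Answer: -167797/9 ≈ -18644.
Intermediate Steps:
X = -5/3 (X = (-1 + 6)/(-3 + 0) = 5/(-3) = 5*(-⅓) = -5/3 ≈ -1.6667)
x(E, h) = 4*E
Q = 40 (Q = 35 + 5 = 40)
W(n, J) = 38*n/9 (W(n, J) = -n*(4*(-5/3) - 6)/3 = -n*(-20/3 - 6)/3 = -n*(-38)/(3*3) = -(-38)*n/9 = 38*n/9)
W(Q, -69) - 18813 = (38/9)*40 - 18813 = 1520/9 - 18813 = -167797/9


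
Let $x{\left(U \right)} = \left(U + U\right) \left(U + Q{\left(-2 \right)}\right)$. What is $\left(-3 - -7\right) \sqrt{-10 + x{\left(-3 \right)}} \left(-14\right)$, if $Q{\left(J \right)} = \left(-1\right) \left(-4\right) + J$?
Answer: $- 112 i \approx - 112.0 i$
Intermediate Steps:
$Q{\left(J \right)} = 4 + J$
$x{\left(U \right)} = 2 U \left(2 + U\right)$ ($x{\left(U \right)} = \left(U + U\right) \left(U + \left(4 - 2\right)\right) = 2 U \left(U + 2\right) = 2 U \left(2 + U\right)$)
$\left(-3 - -7\right) \sqrt{-10 + x{\left(-3 \right)}} \left(-14\right) = \left(-3 - -7\right) \sqrt{-10 + 2 \left(-3\right) \left(2 - 3\right)} \left(-14\right) = \left(-3 + 7\right) \sqrt{-10 + 2 \left(-3\right) \left(-1\right)} \left(-14\right) = 4 \sqrt{-10 + 6} \left(-14\right) = 4 \sqrt{-4} \left(-14\right) = 4 \cdot 2 i \left(-14\right) = 8 i \left(-14\right) = - 112 i$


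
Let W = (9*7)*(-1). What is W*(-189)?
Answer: 11907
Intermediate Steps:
W = -63 (W = 63*(-1) = -63)
W*(-189) = -63*(-189) = 11907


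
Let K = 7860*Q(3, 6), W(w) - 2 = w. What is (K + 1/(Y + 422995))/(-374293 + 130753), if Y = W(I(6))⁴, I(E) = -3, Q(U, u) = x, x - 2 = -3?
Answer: 302249869/9365131440 ≈ 0.032274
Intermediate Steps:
x = -1 (x = 2 - 3 = -1)
Q(U, u) = -1
W(w) = 2 + w
Y = 1 (Y = (2 - 3)⁴ = (-1)⁴ = 1)
K = -7860 (K = 7860*(-1) = -7860)
(K + 1/(Y + 422995))/(-374293 + 130753) = (-7860 + 1/(1 + 422995))/(-374293 + 130753) = (-7860 + 1/422996)/(-243540) = (-7860 + 1/422996)*(-1/243540) = -3324748559/422996*(-1/243540) = 302249869/9365131440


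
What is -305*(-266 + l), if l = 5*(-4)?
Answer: 87230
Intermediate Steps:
l = -20
-305*(-266 + l) = -305*(-266 - 20) = -305*(-286) = 87230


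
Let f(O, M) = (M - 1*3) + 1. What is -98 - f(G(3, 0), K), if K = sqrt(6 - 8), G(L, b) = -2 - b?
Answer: -96 - I*sqrt(2) ≈ -96.0 - 1.4142*I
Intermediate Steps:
K = I*sqrt(2) (K = sqrt(-2) = I*sqrt(2) ≈ 1.4142*I)
f(O, M) = -2 + M (f(O, M) = (M - 3) + 1 = (-3 + M) + 1 = -2 + M)
-98 - f(G(3, 0), K) = -98 - (-2 + I*sqrt(2)) = -98 + (2 - I*sqrt(2)) = -96 - I*sqrt(2)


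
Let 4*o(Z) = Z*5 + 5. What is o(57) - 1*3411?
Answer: -6677/2 ≈ -3338.5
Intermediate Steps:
o(Z) = 5/4 + 5*Z/4 (o(Z) = (Z*5 + 5)/4 = (5*Z + 5)/4 = (5 + 5*Z)/4 = 5/4 + 5*Z/4)
o(57) - 1*3411 = (5/4 + (5/4)*57) - 1*3411 = (5/4 + 285/4) - 3411 = 145/2 - 3411 = -6677/2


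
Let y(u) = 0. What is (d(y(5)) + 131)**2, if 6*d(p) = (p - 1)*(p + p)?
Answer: 17161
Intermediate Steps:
d(p) = p*(-1 + p)/3 (d(p) = ((p - 1)*(p + p))/6 = ((-1 + p)*(2*p))/6 = (2*p*(-1 + p))/6 = p*(-1 + p)/3)
(d(y(5)) + 131)**2 = ((1/3)*0*(-1 + 0) + 131)**2 = ((1/3)*0*(-1) + 131)**2 = (0 + 131)**2 = 131**2 = 17161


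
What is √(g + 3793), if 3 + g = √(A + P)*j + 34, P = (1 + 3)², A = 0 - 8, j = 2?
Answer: 2*√(956 + √2) ≈ 61.884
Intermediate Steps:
A = -8
P = 16 (P = 4² = 16)
g = 31 + 4*√2 (g = -3 + (√(-8 + 16)*2 + 34) = -3 + (√8*2 + 34) = -3 + ((2*√2)*2 + 34) = -3 + (4*√2 + 34) = -3 + (34 + 4*√2) = 31 + 4*√2 ≈ 36.657)
√(g + 3793) = √((31 + 4*√2) + 3793) = √(3824 + 4*√2)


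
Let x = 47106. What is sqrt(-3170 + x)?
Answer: 4*sqrt(2746) ≈ 209.61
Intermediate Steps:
sqrt(-3170 + x) = sqrt(-3170 + 47106) = sqrt(43936) = 4*sqrt(2746)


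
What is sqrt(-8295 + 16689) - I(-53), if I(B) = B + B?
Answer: 106 + sqrt(8394) ≈ 197.62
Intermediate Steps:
I(B) = 2*B
sqrt(-8295 + 16689) - I(-53) = sqrt(-8295 + 16689) - 2*(-53) = sqrt(8394) - 1*(-106) = sqrt(8394) + 106 = 106 + sqrt(8394)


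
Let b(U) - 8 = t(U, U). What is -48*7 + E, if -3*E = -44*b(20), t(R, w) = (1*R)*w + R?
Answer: 17824/3 ≈ 5941.3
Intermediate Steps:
t(R, w) = R + R*w (t(R, w) = R*w + R = R + R*w)
b(U) = 8 + U*(1 + U)
E = 18832/3 (E = -(-44)*(8 + 20*(1 + 20))/3 = -(-44)*(8 + 20*21)/3 = -(-44)*(8 + 420)/3 = -(-44)*428/3 = -⅓*(-18832) = 18832/3 ≈ 6277.3)
-48*7 + E = -48*7 + 18832/3 = -336 + 18832/3 = 17824/3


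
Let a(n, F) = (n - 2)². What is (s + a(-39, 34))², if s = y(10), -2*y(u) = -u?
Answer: 2842596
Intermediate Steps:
y(u) = u/2 (y(u) = -(-1)*u/2 = u/2)
a(n, F) = (-2 + n)²
s = 5 (s = (½)*10 = 5)
(s + a(-39, 34))² = (5 + (-2 - 39)²)² = (5 + (-41)²)² = (5 + 1681)² = 1686² = 2842596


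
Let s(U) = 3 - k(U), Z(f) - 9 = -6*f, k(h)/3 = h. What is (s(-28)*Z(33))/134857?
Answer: -16443/134857 ≈ -0.12193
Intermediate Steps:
k(h) = 3*h
Z(f) = 9 - 6*f
s(U) = 3 - 3*U
(s(-28)*Z(33))/134857 = ((3 - 3*(-28))*(9 - 6*33))/134857 = ((3 + 84)*(9 - 198))*(1/134857) = (87*(-189))*(1/134857) = -16443*1/134857 = -16443/134857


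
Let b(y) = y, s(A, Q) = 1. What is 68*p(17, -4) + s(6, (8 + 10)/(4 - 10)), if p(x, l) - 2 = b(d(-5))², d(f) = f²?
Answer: 42637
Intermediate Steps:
p(x, l) = 627 (p(x, l) = 2 + ((-5)²)² = 2 + 25² = 2 + 625 = 627)
68*p(17, -4) + s(6, (8 + 10)/(4 - 10)) = 68*627 + 1 = 42636 + 1 = 42637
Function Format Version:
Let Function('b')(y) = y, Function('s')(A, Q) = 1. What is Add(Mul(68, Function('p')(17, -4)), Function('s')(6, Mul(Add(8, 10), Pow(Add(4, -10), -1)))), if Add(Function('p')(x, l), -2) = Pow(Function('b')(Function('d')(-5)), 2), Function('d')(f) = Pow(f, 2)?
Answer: 42637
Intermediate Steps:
Function('p')(x, l) = 627 (Function('p')(x, l) = Add(2, Pow(Pow(-5, 2), 2)) = Add(2, Pow(25, 2)) = Add(2, 625) = 627)
Add(Mul(68, Function('p')(17, -4)), Function('s')(6, Mul(Add(8, 10), Pow(Add(4, -10), -1)))) = Add(Mul(68, 627), 1) = Add(42636, 1) = 42637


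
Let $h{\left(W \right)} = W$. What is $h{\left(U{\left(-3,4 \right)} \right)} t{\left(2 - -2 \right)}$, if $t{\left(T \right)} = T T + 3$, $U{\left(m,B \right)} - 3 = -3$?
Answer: $0$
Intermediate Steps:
$U{\left(m,B \right)} = 0$ ($U{\left(m,B \right)} = 3 - 3 = 0$)
$t{\left(T \right)} = 3 + T^{2}$ ($t{\left(T \right)} = T^{2} + 3 = 3 + T^{2}$)
$h{\left(U{\left(-3,4 \right)} \right)} t{\left(2 - -2 \right)} = 0 \left(3 + \left(2 - -2\right)^{2}\right) = 0 \left(3 + \left(2 + 2\right)^{2}\right) = 0 \left(3 + 4^{2}\right) = 0 \left(3 + 16\right) = 0 \cdot 19 = 0$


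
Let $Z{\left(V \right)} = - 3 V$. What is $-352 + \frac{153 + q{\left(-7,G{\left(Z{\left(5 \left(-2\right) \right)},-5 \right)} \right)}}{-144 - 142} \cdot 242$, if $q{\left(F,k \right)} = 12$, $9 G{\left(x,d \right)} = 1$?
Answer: $- \frac{6391}{13} \approx -491.62$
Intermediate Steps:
$G{\left(x,d \right)} = \frac{1}{9}$ ($G{\left(x,d \right)} = \frac{1}{9} \cdot 1 = \frac{1}{9}$)
$-352 + \frac{153 + q{\left(-7,G{\left(Z{\left(5 \left(-2\right) \right)},-5 \right)} \right)}}{-144 - 142} \cdot 242 = -352 + \frac{153 + 12}{-144 - 142} \cdot 242 = -352 + \frac{165}{-286} \cdot 242 = -352 + 165 \left(- \frac{1}{286}\right) 242 = -352 - \frac{1815}{13} = - \frac{6391}{13}$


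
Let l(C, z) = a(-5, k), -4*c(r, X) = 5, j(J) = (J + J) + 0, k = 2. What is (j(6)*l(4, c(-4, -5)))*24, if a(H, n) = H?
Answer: -1440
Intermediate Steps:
j(J) = 2*J (j(J) = 2*J + 0 = 2*J)
c(r, X) = -5/4 (c(r, X) = -¼*5 = -5/4)
l(C, z) = -5
(j(6)*l(4, c(-4, -5)))*24 = ((2*6)*(-5))*24 = (12*(-5))*24 = -60*24 = -1440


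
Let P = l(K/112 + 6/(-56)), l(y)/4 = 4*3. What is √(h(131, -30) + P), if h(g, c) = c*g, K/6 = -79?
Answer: I*√3882 ≈ 62.306*I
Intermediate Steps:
K = -474 (K = 6*(-79) = -474)
l(y) = 48 (l(y) = 4*(4*3) = 4*12 = 48)
P = 48
√(h(131, -30) + P) = √(-30*131 + 48) = √(-3930 + 48) = √(-3882) = I*√3882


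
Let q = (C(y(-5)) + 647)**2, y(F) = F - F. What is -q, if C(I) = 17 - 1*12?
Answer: -425104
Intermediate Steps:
y(F) = 0
C(I) = 5 (C(I) = 17 - 12 = 5)
q = 425104 (q = (5 + 647)**2 = 652**2 = 425104)
-q = -1*425104 = -425104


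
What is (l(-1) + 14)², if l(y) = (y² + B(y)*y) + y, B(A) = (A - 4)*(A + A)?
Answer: 16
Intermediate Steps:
B(A) = 2*A*(-4 + A) (B(A) = (-4 + A)*(2*A) = 2*A*(-4 + A))
l(y) = y + y² + 2*y²*(-4 + y) (l(y) = (y² + (2*y*(-4 + y))*y) + y = (y² + 2*y²*(-4 + y)) + y = y + y² + 2*y²*(-4 + y))
(l(-1) + 14)² = (-(1 - 1 + 2*(-1)*(-4 - 1)) + 14)² = (-(1 - 1 + 2*(-1)*(-5)) + 14)² = (-(1 - 1 + 10) + 14)² = (-1*10 + 14)² = (-10 + 14)² = 4² = 16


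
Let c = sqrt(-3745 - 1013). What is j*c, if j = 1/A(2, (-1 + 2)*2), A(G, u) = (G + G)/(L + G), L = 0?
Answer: I*sqrt(4758)/2 ≈ 34.489*I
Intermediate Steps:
A(G, u) = 2 (A(G, u) = (G + G)/(0 + G) = (2*G)/G = 2)
c = I*sqrt(4758) (c = sqrt(-4758) = I*sqrt(4758) ≈ 68.978*I)
j = 1/2 ≈ 0.50000
j*c = (I*sqrt(4758))/2 = I*sqrt(4758)/2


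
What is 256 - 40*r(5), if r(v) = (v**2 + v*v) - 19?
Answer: -984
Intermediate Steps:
r(v) = -19 + 2*v**2 (r(v) = (v**2 + v**2) - 19 = 2*v**2 - 19 = -19 + 2*v**2)
256 - 40*r(5) = 256 - 40*(-19 + 2*5**2) = 256 - 40*(-19 + 2*25) = 256 - 40*(-19 + 50) = 256 - 40*31 = 256 - 1240 = -984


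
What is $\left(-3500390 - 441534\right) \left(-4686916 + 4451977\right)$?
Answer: $926111682636$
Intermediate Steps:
$\left(-3500390 - 441534\right) \left(-4686916 + 4451977\right) = \left(-3941924\right) \left(-234939\right) = 926111682636$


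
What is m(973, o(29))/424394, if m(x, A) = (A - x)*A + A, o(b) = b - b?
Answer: 0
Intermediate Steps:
o(b) = 0
m(x, A) = A + A*(A - x) (m(x, A) = A*(A - x) + A = A + A*(A - x))
m(973, o(29))/424394 = (0*(1 + 0 - 1*973))/424394 = (0*(1 + 0 - 973))*(1/424394) = (0*(-972))*(1/424394) = 0*(1/424394) = 0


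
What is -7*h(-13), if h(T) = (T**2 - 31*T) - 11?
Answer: -3927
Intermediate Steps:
h(T) = -11 + T**2 - 31*T
-7*h(-13) = -7*(-11 + (-13)**2 - 31*(-13)) = -7*(-11 + 169 + 403) = -7*561 = -3927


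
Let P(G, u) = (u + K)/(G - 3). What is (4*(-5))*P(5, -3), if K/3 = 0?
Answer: 30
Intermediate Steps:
K = 0 (K = 3*0 = 0)
P(G, u) = u/(-3 + G) (P(G, u) = (u + 0)/(G - 3) = u/(-3 + G))
(4*(-5))*P(5, -3) = (4*(-5))*(-3/(-3 + 5)) = -(-60)/2 = -20*(-3/2) = 30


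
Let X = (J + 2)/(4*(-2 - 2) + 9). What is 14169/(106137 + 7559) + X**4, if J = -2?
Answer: 14169/113696 ≈ 0.12462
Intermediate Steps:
X = 0 (X = (-2 + 2)/(4*(-2 - 2) + 9) = 0/(4*(-4) + 9) = 0/(-16 + 9) = 0/(-7) = 0*(-1/7) = 0)
14169/(106137 + 7559) + X**4 = 14169/(106137 + 7559) + 0**4 = 14169/113696 + 0 = 14169/113696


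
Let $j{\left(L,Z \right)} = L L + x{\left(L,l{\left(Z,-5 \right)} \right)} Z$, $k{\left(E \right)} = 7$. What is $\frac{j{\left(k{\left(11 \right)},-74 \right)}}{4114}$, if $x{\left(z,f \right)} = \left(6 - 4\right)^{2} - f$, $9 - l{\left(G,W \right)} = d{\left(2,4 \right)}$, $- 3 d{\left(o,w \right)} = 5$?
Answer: $\frac{1627}{12342} \approx 0.13183$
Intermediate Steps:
$d{\left(o,w \right)} = - \frac{5}{3}$ ($d{\left(o,w \right)} = \left(- \frac{1}{3}\right) 5 = - \frac{5}{3}$)
$l{\left(G,W \right)} = \frac{32}{3}$ ($l{\left(G,W \right)} = 9 - - \frac{5}{3} = 9 + \frac{5}{3} = \frac{32}{3}$)
$x{\left(z,f \right)} = 4 - f$ ($x{\left(z,f \right)} = 2^{2} - f = 4 - f$)
$j{\left(L,Z \right)} = L^{2} - \frac{20 Z}{3}$ ($j{\left(L,Z \right)} = L L + \left(4 - \frac{32}{3}\right) Z = L^{2} + \left(4 - \frac{32}{3}\right) Z = L^{2} - \frac{20 Z}{3}$)
$\frac{j{\left(k{\left(11 \right)},-74 \right)}}{4114} = \frac{7^{2} - - \frac{1480}{3}}{4114} = \left(49 + \frac{1480}{3}\right) \frac{1}{4114} = \frac{1627}{3} \cdot \frac{1}{4114} = \frac{1627}{12342}$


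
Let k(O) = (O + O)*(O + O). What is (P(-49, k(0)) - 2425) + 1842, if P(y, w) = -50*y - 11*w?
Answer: 1867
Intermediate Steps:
k(O) = 4*O² (k(O) = (2*O)*(2*O) = 4*O²)
(P(-49, k(0)) - 2425) + 1842 = ((-50*(-49) - 44*0²) - 2425) + 1842 = ((2450 - 44*0) - 2425) + 1842 = ((2450 - 11*0) - 2425) + 1842 = ((2450 + 0) - 2425) + 1842 = (2450 - 2425) + 1842 = 25 + 1842 = 1867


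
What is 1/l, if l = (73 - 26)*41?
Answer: 1/1927 ≈ 0.00051894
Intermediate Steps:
l = 1927 (l = 47*41 = 1927)
1/l = 1/1927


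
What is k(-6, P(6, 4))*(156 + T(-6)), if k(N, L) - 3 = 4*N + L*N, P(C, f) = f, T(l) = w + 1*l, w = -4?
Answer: -6570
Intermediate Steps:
T(l) = -4 + l (T(l) = -4 + 1*l = -4 + l)
k(N, L) = 3 + 4*N + L*N (k(N, L) = 3 + (4*N + L*N) = 3 + 4*N + L*N)
k(-6, P(6, 4))*(156 + T(-6)) = (3 + 4*(-6) + 4*(-6))*(156 + (-4 - 6)) = (3 - 24 - 24)*(156 - 10) = -45*146 = -6570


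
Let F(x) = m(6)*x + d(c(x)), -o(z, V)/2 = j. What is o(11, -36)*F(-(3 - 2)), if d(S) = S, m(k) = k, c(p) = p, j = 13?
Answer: 182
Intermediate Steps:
o(z, V) = -26 (o(z, V) = -2*13 = -26)
F(x) = 7*x (F(x) = 6*x + x = 7*x)
o(11, -36)*F(-(3 - 2)) = -182*(-(3 - 2)) = -182*(-1*1) = -182*(-1) = -26*(-7) = 182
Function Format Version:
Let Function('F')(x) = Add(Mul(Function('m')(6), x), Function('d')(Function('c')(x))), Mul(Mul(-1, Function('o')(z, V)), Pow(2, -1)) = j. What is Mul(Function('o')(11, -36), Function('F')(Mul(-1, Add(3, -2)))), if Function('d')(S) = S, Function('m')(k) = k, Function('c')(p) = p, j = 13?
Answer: 182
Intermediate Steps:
Function('o')(z, V) = -26 (Function('o')(z, V) = Mul(-2, 13) = -26)
Function('F')(x) = Mul(7, x) (Function('F')(x) = Add(Mul(6, x), x) = Mul(7, x))
Mul(Function('o')(11, -36), Function('F')(Mul(-1, Add(3, -2)))) = Mul(-26, Mul(7, Mul(-1, Add(3, -2)))) = Mul(-26, Mul(7, Mul(-1, 1))) = Mul(-26, Mul(7, -1)) = Mul(-26, -7) = 182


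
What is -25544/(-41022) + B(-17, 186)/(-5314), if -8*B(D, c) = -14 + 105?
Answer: 544829765/871963632 ≈ 0.62483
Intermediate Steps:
B(D, c) = -91/8 (B(D, c) = -(-14 + 105)/8 = -⅛*91 = -91/8)
-25544/(-41022) + B(-17, 186)/(-5314) = -25544/(-41022) - 91/8/(-5314) = -25544*(-1/41022) - 91/8*(-1/5314) = 12772/20511 + 91/42512 = 544829765/871963632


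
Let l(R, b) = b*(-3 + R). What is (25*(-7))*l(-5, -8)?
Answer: -11200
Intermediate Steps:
(25*(-7))*l(-5, -8) = (25*(-7))*(-8*(-3 - 5)) = -(-1400)*(-8) = -175*64 = -11200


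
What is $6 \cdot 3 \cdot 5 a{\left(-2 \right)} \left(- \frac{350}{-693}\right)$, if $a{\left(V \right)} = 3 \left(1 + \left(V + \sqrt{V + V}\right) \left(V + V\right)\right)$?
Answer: $\frac{13500}{11} - \frac{12000 i}{11} \approx 1227.3 - 1090.9 i$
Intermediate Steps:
$a{\left(V \right)} = 3 + 6 V \left(V + \sqrt{2} \sqrt{V}\right)$ ($a{\left(V \right)} = 3 \left(1 + \left(V + \sqrt{2 V}\right) 2 V\right) = 3 \left(1 + \left(V + \sqrt{2} \sqrt{V}\right) 2 V\right) = 3 \left(1 + 2 V \left(V + \sqrt{2} \sqrt{V}\right)\right) = 3 + 6 V \left(V + \sqrt{2} \sqrt{V}\right)$)
$6 \cdot 3 \cdot 5 a{\left(-2 \right)} \left(- \frac{350}{-693}\right) = 6 \cdot 3 \cdot 5 \left(3 + 6 \left(-2\right)^{2} + 6 \sqrt{2} \left(-2\right)^{\frac{3}{2}}\right) \left(- \frac{350}{-693}\right) = 6 \cdot 15 \left(3 + 6 \cdot 4 + 6 \sqrt{2} \left(- 2 i \sqrt{2}\right)\right) \left(\left(-350\right) \left(- \frac{1}{693}\right)\right) = 90 \left(3 + 24 - 24 i\right) \frac{50}{99} = 90 \left(27 - 24 i\right) \frac{50}{99} = \left(2430 - 2160 i\right) \frac{50}{99} = \frac{13500}{11} - \frac{12000 i}{11}$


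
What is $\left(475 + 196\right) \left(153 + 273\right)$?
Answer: $285846$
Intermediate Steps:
$\left(475 + 196\right) \left(153 + 273\right) = 671 \cdot 426 = 285846$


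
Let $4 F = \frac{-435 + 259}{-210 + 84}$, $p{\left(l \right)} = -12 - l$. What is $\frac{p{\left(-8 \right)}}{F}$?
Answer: $- \frac{126}{11} \approx -11.455$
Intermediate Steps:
$F = \frac{22}{63}$ ($F = \frac{\left(-435 + 259\right) \frac{1}{-210 + 84}}{4} = \frac{\left(-176\right) \frac{1}{-126}}{4} = \frac{\left(-176\right) \left(- \frac{1}{126}\right)}{4} = \frac{1}{4} \cdot \frac{88}{63} = \frac{22}{63} \approx 0.34921$)
$\frac{p{\left(-8 \right)}}{F} = \frac{-12 - -8}{\frac{22}{63}} = \left(-12 + 8\right) \frac{63}{22} = \left(-4\right) \frac{63}{22} = - \frac{126}{11}$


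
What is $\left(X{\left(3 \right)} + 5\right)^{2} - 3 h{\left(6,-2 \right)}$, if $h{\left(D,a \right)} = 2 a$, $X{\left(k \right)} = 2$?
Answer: $61$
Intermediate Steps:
$\left(X{\left(3 \right)} + 5\right)^{2} - 3 h{\left(6,-2 \right)} = \left(2 + 5\right)^{2} - 3 \cdot 2 \left(-2\right) = 7^{2} - -12 = 49 + 12 = 61$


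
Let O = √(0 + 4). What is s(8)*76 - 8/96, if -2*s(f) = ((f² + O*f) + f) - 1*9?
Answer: -36025/12 ≈ -3002.1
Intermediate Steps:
O = 2 (O = √4 = 2)
s(f) = 9/2 - 3*f/2 - f²/2 (s(f) = -(((f² + 2*f) + f) - 1*9)/2 = -((f² + 3*f) - 9)/2 = -(-9 + f² + 3*f)/2 = 9/2 - 3*f/2 - f²/2)
s(8)*76 - 8/96 = (9/2 - 3/2*8 - ½*8²)*76 - 8/96 = (9/2 - 12 - ½*64)*76 - 8*1/96 = (9/2 - 12 - 32)*76 - 1/12 = -79/2*76 - 1/12 = -3002 - 1/12 = -36025/12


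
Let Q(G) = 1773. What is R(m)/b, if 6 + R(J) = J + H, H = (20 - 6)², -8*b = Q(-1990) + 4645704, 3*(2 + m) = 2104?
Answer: -21344/13942431 ≈ -0.0015309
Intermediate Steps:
m = 2098/3 (m = -2 + (⅓)*2104 = -2 + 2104/3 = 2098/3 ≈ 699.33)
b = -4647477/8 (b = -(1773 + 4645704)/8 = -⅛*4647477 = -4647477/8 ≈ -5.8094e+5)
H = 196 (H = 14² = 196)
R(J) = 190 + J (R(J) = -6 + (J + 196) = -6 + (196 + J) = 190 + J)
R(m)/b = (190 + 2098/3)/(-4647477/8) = (2668/3)*(-8/4647477) = -21344/13942431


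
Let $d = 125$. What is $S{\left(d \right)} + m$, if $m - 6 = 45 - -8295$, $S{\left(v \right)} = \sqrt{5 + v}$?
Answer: $8346 + \sqrt{130} \approx 8357.4$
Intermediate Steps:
$m = 8346$ ($m = 6 + \left(45 - -8295\right) = 6 + \left(45 + 8295\right) = 6 + 8340 = 8346$)
$S{\left(d \right)} + m = \sqrt{5 + 125} + 8346 = \sqrt{130} + 8346 = 8346 + \sqrt{130}$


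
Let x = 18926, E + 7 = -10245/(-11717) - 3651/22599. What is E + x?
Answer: 1669932577955/88264161 ≈ 18920.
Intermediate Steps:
E = -554933131/88264161 (E = -7 + (-10245/(-11717) - 3651/22599) = -7 + (-10245*(-1/11717) - 3651*1/22599) = -7 + (10245/11717 - 1217/7533) = -7 + 62915996/88264161 = -554933131/88264161 ≈ -6.2872)
E + x = -554933131/88264161 + 18926 = 1669932577955/88264161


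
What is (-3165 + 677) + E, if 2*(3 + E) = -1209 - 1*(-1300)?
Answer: -4891/2 ≈ -2445.5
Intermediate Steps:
E = 85/2 (E = -3 + (-1209 - 1*(-1300))/2 = -3 + (-1209 + 1300)/2 = -3 + (½)*91 = -3 + 91/2 = 85/2 ≈ 42.500)
(-3165 + 677) + E = (-3165 + 677) + 85/2 = -2488 + 85/2 = -4891/2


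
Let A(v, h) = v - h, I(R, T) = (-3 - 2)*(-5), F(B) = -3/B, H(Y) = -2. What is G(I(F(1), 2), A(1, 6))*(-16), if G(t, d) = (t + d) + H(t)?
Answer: -288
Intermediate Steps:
I(R, T) = 25 (I(R, T) = -5*(-5) = 25)
G(t, d) = -2 + d + t (G(t, d) = (t + d) - 2 = (d + t) - 2 = -2 + d + t)
G(I(F(1), 2), A(1, 6))*(-16) = (-2 + (1 - 1*6) + 25)*(-16) = (-2 + (1 - 6) + 25)*(-16) = (-2 - 5 + 25)*(-16) = 18*(-16) = -288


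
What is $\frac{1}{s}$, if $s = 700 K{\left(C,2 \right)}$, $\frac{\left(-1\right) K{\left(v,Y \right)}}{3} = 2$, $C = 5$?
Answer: $- \frac{1}{4200} \approx -0.0002381$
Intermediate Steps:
$K{\left(v,Y \right)} = -6$ ($K{\left(v,Y \right)} = \left(-3\right) 2 = -6$)
$s = -4200$ ($s = 700 \left(-6\right) = -4200$)
$\frac{1}{s} = \frac{1}{-4200} = - \frac{1}{4200}$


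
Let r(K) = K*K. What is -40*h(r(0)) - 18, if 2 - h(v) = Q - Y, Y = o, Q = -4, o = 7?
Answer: -538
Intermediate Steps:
r(K) = K²
Y = 7
h(v) = 13 (h(v) = 2 - (-4 - 1*7) = 2 - (-4 - 7) = 2 - 1*(-11) = 2 + 11 = 13)
-40*h(r(0)) - 18 = -40*13 - 18 = -520 - 18 = -538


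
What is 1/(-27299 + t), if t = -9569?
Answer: -1/36868 ≈ -2.7124e-5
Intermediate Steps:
1/(-27299 + t) = 1/(-27299 - 9569) = 1/(-36868) = -1/36868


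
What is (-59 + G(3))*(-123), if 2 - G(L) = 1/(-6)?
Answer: 13981/2 ≈ 6990.5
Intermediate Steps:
G(L) = 13/6 (G(L) = 2 - 1/(-6) = 2 - 1*(-⅙) = 2 + ⅙ = 13/6)
(-59 + G(3))*(-123) = (-59 + 13/6)*(-123) = -341/6*(-123) = 13981/2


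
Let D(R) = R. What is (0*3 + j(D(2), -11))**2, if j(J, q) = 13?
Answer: 169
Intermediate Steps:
(0*3 + j(D(2), -11))**2 = (0*3 + 13)**2 = (0 + 13)**2 = 13**2 = 169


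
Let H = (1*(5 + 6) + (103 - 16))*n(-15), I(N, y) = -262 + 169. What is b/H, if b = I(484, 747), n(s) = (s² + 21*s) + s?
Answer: 31/3430 ≈ 0.0090379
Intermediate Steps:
n(s) = s² + 22*s
I(N, y) = -93
H = -10290 (H = (1*(5 + 6) + (103 - 16))*(-15*(22 - 15)) = (1*11 + 87)*(-15*7) = (11 + 87)*(-105) = 98*(-105) = -10290)
b = -93
b/H = -93/(-10290) = -93*(-1/10290) = 31/3430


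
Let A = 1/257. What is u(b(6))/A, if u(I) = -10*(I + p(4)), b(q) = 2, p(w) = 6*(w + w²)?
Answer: -313540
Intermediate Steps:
p(w) = 6*w + 6*w²
A = 1/257 ≈ 0.0038911
u(I) = -1200 - 10*I (u(I) = -10*(I + 6*4*(1 + 4)) = -10*(I + 6*4*5) = -10*(I + 120) = -10*(120 + I) = -1200 - 10*I)
u(b(6))/A = (-1200 - 10*2)/(1/257) = (-1200 - 20)*257 = -1220*257 = -313540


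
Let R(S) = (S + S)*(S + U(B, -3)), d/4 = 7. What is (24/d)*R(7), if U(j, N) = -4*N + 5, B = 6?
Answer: 288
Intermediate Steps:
U(j, N) = 5 - 4*N
d = 28 (d = 4*7 = 28)
R(S) = 2*S*(17 + S) (R(S) = (S + S)*(S + (5 - 4*(-3))) = (2*S)*(S + (5 + 12)) = (2*S)*(S + 17) = (2*S)*(17 + S) = 2*S*(17 + S))
(24/d)*R(7) = (24/28)*(2*7*(17 + 7)) = ((1/28)*24)*(2*7*24) = (6/7)*336 = 288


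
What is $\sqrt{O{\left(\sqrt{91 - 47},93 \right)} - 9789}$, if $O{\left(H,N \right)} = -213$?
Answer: $i \sqrt{10002} \approx 100.01 i$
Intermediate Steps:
$\sqrt{O{\left(\sqrt{91 - 47},93 \right)} - 9789} = \sqrt{-213 - 9789} = \sqrt{-10002} = i \sqrt{10002}$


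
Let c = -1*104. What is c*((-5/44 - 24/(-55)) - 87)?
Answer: 495794/55 ≈ 9014.4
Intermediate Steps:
c = -104
c*((-5/44 - 24/(-55)) - 87) = -104*((-5/44 - 24/(-55)) - 87) = -104*((-5*1/44 - 24*(-1/55)) - 87) = -104*((-5/44 + 24/55) - 87) = -104*(71/220 - 87) = -104*(-19069/220) = 495794/55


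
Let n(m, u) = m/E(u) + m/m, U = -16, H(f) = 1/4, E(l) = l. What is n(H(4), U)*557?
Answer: 35091/64 ≈ 548.30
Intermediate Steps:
H(f) = ¼
n(m, u) = 1 + m/u (n(m, u) = m/u + m/m = m/u + 1 = 1 + m/u)
n(H(4), U)*557 = ((¼ - 16)/(-16))*557 = -1/16*(-63/4)*557 = (63/64)*557 = 35091/64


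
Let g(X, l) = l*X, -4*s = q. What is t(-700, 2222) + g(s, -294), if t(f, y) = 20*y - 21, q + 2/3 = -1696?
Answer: -80286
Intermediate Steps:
q = -5090/3 (q = -⅔ - 1696 = -5090/3 ≈ -1696.7)
s = 2545/6 (s = -¼*(-5090/3) = 2545/6 ≈ 424.17)
g(X, l) = X*l
t(f, y) = -21 + 20*y
t(-700, 2222) + g(s, -294) = (-21 + 20*2222) + (2545/6)*(-294) = (-21 + 44440) - 124705 = 44419 - 124705 = -80286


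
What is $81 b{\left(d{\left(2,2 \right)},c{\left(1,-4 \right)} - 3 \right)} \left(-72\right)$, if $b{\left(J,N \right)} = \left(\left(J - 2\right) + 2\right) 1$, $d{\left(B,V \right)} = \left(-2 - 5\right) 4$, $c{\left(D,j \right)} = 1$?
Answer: $163296$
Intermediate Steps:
$d{\left(B,V \right)} = -28$ ($d{\left(B,V \right)} = \left(-7\right) 4 = -28$)
$b{\left(J,N \right)} = J$ ($b{\left(J,N \right)} = \left(\left(-2 + J\right) + 2\right) 1 = J 1 = J$)
$81 b{\left(d{\left(2,2 \right)},c{\left(1,-4 \right)} - 3 \right)} \left(-72\right) = 81 \left(-28\right) \left(-72\right) = \left(-2268\right) \left(-72\right) = 163296$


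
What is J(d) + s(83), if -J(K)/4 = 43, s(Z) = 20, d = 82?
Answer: -152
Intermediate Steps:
J(K) = -172 (J(K) = -4*43 = -172)
J(d) + s(83) = -172 + 20 = -152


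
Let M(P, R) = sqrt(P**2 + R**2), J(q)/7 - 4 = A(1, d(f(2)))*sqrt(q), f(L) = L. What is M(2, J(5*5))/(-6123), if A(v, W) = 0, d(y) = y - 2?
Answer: -2*sqrt(197)/6123 ≈ -0.0045846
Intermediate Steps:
d(y) = -2 + y
J(q) = 28 (J(q) = 28 + 7*(0*sqrt(q)) = 28 + 7*0 = 28 + 0 = 28)
M(2, J(5*5))/(-6123) = sqrt(2**2 + 28**2)/(-6123) = sqrt(4 + 784)*(-1/6123) = sqrt(788)*(-1/6123) = (2*sqrt(197))*(-1/6123) = -2*sqrt(197)/6123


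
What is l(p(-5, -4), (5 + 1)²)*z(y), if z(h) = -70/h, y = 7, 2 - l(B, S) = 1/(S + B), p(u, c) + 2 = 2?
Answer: -355/18 ≈ -19.722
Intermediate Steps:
p(u, c) = 0 (p(u, c) = -2 + 2 = 0)
l(B, S) = 2 - 1/(B + S) (l(B, S) = 2 - 1/(S + B) = 2 - 1/(B + S))
l(p(-5, -4), (5 + 1)²)*z(y) = ((-1 + 2*0 + 2*(5 + 1)²)/(0 + (5 + 1)²))*(-70/7) = ((-1 + 0 + 2*6²)/(0 + 6²))*(-70*⅐) = ((-1 + 0 + 2*36)/(0 + 36))*(-10) = ((-1 + 0 + 72)/36)*(-10) = ((1/36)*71)*(-10) = (71/36)*(-10) = -355/18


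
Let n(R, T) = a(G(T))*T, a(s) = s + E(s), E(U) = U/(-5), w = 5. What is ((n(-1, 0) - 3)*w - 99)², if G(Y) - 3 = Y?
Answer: 12996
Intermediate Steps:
G(Y) = 3 + Y
E(U) = -U/5 (E(U) = U*(-⅕) = -U/5)
a(s) = 4*s/5 (a(s) = s - s/5 = 4*s/5)
n(R, T) = T*(12/5 + 4*T/5) (n(R, T) = (4*(3 + T)/5)*T = (12/5 + 4*T/5)*T = T*(12/5 + 4*T/5))
((n(-1, 0) - 3)*w - 99)² = (((⅘)*0*(3 + 0) - 3)*5 - 99)² = (((⅘)*0*3 - 3)*5 - 99)² = ((0 - 3)*5 - 99)² = (-3*5 - 99)² = (-15 - 99)² = (-114)² = 12996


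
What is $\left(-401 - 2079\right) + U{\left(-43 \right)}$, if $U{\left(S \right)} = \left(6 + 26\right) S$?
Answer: $-3856$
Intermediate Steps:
$U{\left(S \right)} = 32 S$
$\left(-401 - 2079\right) + U{\left(-43 \right)} = \left(-401 - 2079\right) + 32 \left(-43\right) = -2480 - 1376 = -3856$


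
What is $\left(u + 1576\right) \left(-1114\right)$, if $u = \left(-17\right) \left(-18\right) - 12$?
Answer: $-2083180$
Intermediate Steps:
$u = 294$ ($u = 306 - 12 = 294$)
$\left(u + 1576\right) \left(-1114\right) = \left(294 + 1576\right) \left(-1114\right) = 1870 \left(-1114\right) = -2083180$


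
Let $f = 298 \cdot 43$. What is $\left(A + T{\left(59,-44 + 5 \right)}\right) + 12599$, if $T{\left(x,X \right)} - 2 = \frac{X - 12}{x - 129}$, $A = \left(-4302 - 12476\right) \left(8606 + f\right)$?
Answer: $- \frac{25156051079}{70} \approx -3.5937 \cdot 10^{8}$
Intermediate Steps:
$f = 12814$
$A = -359384760$ ($A = \left(-4302 - 12476\right) \left(8606 + 12814\right) = \left(-16778\right) 21420 = -359384760$)
$T{\left(x,X \right)} = 2 + \frac{-12 + X}{-129 + x}$ ($T{\left(x,X \right)} = 2 + \frac{X - 12}{x - 129} = 2 + \frac{-12 + X}{-129 + x}$)
$\left(A + T{\left(59,-44 + 5 \right)}\right) + 12599 = \left(-359384760 + \frac{-270 + \left(-44 + 5\right) + 2 \cdot 59}{-129 + 59}\right) + 12599 = \left(-359384760 + \frac{-270 - 39 + 118}{-70}\right) + 12599 = \left(-359384760 - - \frac{191}{70}\right) + 12599 = \left(-359384760 + \frac{191}{70}\right) + 12599 = - \frac{25156933009}{70} + 12599 = - \frac{25156051079}{70}$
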